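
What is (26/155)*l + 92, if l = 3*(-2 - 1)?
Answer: 14026/155 ≈ 90.490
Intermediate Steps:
l = -9 (l = 3*(-3) = -9)
(26/155)*l + 92 = (26/155)*(-9) + 92 = -234/155 + 92 = 14026/155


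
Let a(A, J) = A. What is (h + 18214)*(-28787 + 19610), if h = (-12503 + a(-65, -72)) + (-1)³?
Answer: -51804165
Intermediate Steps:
h = -12569 (h = (-12503 - 65) + (-1)³ = -12568 - 1 = -12569)
(h + 18214)*(-28787 + 19610) = (-12569 + 18214)*(-28787 + 19610) = 5645*(-9177) = -51804165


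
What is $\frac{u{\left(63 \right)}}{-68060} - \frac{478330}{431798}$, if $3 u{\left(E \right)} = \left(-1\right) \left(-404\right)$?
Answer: $- \frac{12229983224}{11020564455} \approx -1.1097$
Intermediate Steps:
$u{\left(E \right)} = \frac{404}{3}$ ($u{\left(E \right)} = \frac{\left(-1\right) \left(-404\right)}{3} = \frac{1}{3} \cdot 404 = \frac{404}{3}$)
$\frac{u{\left(63 \right)}}{-68060} - \frac{478330}{431798} = \frac{404}{3 \left(-68060\right)} - \frac{478330}{431798} = \frac{404}{3} \left(- \frac{1}{68060}\right) - \frac{239165}{215899} = - \frac{101}{51045} - \frac{239165}{215899} = - \frac{12229983224}{11020564455}$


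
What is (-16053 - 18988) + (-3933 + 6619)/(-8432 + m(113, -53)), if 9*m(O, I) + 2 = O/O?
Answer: -2659250623/75889 ≈ -35041.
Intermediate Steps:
m(O, I) = -⅑ (m(O, I) = -2/9 + (O/O)/9 = -2/9 + (⅑)*1 = -2/9 + ⅑ = -⅑)
(-16053 - 18988) + (-3933 + 6619)/(-8432 + m(113, -53)) = (-16053 - 18988) + (-3933 + 6619)/(-8432 - ⅑) = -35041 + 2686/(-75889/9) = -35041 + 2686*(-9/75889) = -35041 - 24174/75889 = -2659250623/75889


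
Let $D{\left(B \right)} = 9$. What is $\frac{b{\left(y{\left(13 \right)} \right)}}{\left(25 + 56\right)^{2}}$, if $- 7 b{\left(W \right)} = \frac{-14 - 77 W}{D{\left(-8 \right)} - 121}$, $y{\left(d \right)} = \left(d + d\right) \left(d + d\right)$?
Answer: $- \frac{3719}{367416} \approx -0.010122$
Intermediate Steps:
$y{\left(d \right)} = 4 d^{2}$ ($y{\left(d \right)} = 2 d 2 d = 4 d^{2}$)
$b{\left(W \right)} = - \frac{1}{56} - \frac{11 W}{112}$ ($b{\left(W \right)} = - \frac{\left(-14 - 77 W\right) \frac{1}{9 - 121}}{7} = - \frac{\left(-14 - 77 W\right) \frac{1}{-112}}{7} = - \frac{\left(-14 - 77 W\right) \left(- \frac{1}{112}\right)}{7} = - \frac{\frac{1}{8} + \frac{11 W}{16}}{7} = - \frac{1}{56} - \frac{11 W}{112}$)
$\frac{b{\left(y{\left(13 \right)} \right)}}{\left(25 + 56\right)^{2}} = \frac{- \frac{1}{56} - \frac{11 \cdot 4 \cdot 13^{2}}{112}}{\left(25 + 56\right)^{2}} = \frac{- \frac{1}{56} - \frac{11 \cdot 4 \cdot 169}{112}}{81^{2}} = \frac{- \frac{1}{56} - \frac{1859}{28}}{6561} = \left(- \frac{1}{56} - \frac{1859}{28}\right) \frac{1}{6561} = \left(- \frac{3719}{56}\right) \frac{1}{6561} = - \frac{3719}{367416}$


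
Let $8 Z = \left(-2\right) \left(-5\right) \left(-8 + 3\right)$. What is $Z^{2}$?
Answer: $\frac{625}{16} \approx 39.063$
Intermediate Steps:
$Z = - \frac{25}{4}$ ($Z = \frac{\left(-2\right) \left(-5\right) \left(-8 + 3\right)}{8} = \frac{10 \left(-5\right)}{8} = \frac{1}{8} \left(-50\right) = - \frac{25}{4} \approx -6.25$)
$Z^{2} = \left(- \frac{25}{4}\right)^{2} = \frac{625}{16}$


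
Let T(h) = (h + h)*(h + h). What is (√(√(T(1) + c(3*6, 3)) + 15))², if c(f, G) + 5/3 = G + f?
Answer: 15 + √210/3 ≈ 19.830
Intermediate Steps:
c(f, G) = -5/3 + G + f (c(f, G) = -5/3 + (G + f) = -5/3 + G + f)
T(h) = 4*h² (T(h) = (2*h)*(2*h) = 4*h²)
(√(√(T(1) + c(3*6, 3)) + 15))² = (√(√(4*1² + (-5/3 + 3 + 3*6)) + 15))² = (√(√(4*1 + (-5/3 + 3 + 18)) + 15))² = (√(√(4 + 58/3) + 15))² = (√(√(70/3) + 15))² = (√(√210/3 + 15))² = (√(15 + √210/3))² = 15 + √210/3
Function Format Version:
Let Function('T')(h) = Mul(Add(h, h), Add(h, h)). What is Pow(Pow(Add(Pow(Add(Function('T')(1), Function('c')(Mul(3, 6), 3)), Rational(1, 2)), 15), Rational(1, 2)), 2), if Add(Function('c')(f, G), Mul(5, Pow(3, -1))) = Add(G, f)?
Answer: Add(15, Mul(Rational(1, 3), Pow(210, Rational(1, 2)))) ≈ 19.830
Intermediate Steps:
Function('c')(f, G) = Add(Rational(-5, 3), G, f) (Function('c')(f, G) = Add(Rational(-5, 3), Add(G, f)) = Add(Rational(-5, 3), G, f))
Function('T')(h) = Mul(4, Pow(h, 2)) (Function('T')(h) = Mul(Mul(2, h), Mul(2, h)) = Mul(4, Pow(h, 2)))
Pow(Pow(Add(Pow(Add(Function('T')(1), Function('c')(Mul(3, 6), 3)), Rational(1, 2)), 15), Rational(1, 2)), 2) = Pow(Pow(Add(Pow(Add(Mul(4, Pow(1, 2)), Add(Rational(-5, 3), 3, Mul(3, 6))), Rational(1, 2)), 15), Rational(1, 2)), 2) = Pow(Pow(Add(Pow(Add(Mul(4, 1), Add(Rational(-5, 3), 3, 18)), Rational(1, 2)), 15), Rational(1, 2)), 2) = Pow(Pow(Add(Pow(Add(4, Rational(58, 3)), Rational(1, 2)), 15), Rational(1, 2)), 2) = Pow(Pow(Add(Pow(Rational(70, 3), Rational(1, 2)), 15), Rational(1, 2)), 2) = Pow(Pow(Add(Mul(Rational(1, 3), Pow(210, Rational(1, 2))), 15), Rational(1, 2)), 2) = Pow(Pow(Add(15, Mul(Rational(1, 3), Pow(210, Rational(1, 2)))), Rational(1, 2)), 2) = Add(15, Mul(Rational(1, 3), Pow(210, Rational(1, 2))))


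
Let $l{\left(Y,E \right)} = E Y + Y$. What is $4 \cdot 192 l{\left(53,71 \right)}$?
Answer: $2930688$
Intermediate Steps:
$l{\left(Y,E \right)} = Y + E Y$
$4 \cdot 192 l{\left(53,71 \right)} = 4 \cdot 192 \cdot 53 \left(1 + 71\right) = 768 \cdot 53 \cdot 72 = 768 \cdot 3816 = 2930688$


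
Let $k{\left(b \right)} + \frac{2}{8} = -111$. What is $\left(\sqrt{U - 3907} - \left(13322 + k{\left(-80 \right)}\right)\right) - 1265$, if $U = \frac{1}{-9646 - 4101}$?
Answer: $- \frac{57903}{4} + \frac{i \sqrt{738344908910}}{13747} \approx -14476.0 + 62.506 i$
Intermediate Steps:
$k{\left(b \right)} = - \frac{445}{4}$ ($k{\left(b \right)} = - \frac{1}{4} - 111 = - \frac{445}{4}$)
$U = - \frac{1}{13747}$ ($U = \frac{1}{-13747} = - \frac{1}{13747} \approx -7.2743 \cdot 10^{-5}$)
$\left(\sqrt{U - 3907} - \left(13322 + k{\left(-80 \right)}\right)\right) - 1265 = \left(\sqrt{- \frac{1}{13747} - 3907} - \frac{52843}{4}\right) - 1265 = \left(\sqrt{- \frac{53709530}{13747}} + \left(-13322 + \frac{445}{4}\right)\right) - 1265 = \left(\frac{i \sqrt{738344908910}}{13747} - \frac{52843}{4}\right) - 1265 = \left(- \frac{52843}{4} + \frac{i \sqrt{738344908910}}{13747}\right) - 1265 = - \frac{57903}{4} + \frac{i \sqrt{738344908910}}{13747}$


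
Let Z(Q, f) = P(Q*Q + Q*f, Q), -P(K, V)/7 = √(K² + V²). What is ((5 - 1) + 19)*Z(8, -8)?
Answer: -1288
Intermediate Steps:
P(K, V) = -7*√(K² + V²)
Z(Q, f) = -7*√(Q² + (Q² + Q*f)²) (Z(Q, f) = -7*√((Q*Q + Q*f)² + Q²) = -7*√((Q² + Q*f)² + Q²) = -7*√(Q² + (Q² + Q*f)²))
((5 - 1) + 19)*Z(8, -8) = ((5 - 1) + 19)*(-7*8*√(1 + (8 - 8)²)) = (4 + 19)*(-7*8*√(1 + 0²)) = 23*(-7*8*√(1 + 0)) = 23*(-7*√(64*1)) = 23*(-7*√64) = 23*(-7*8) = 23*(-56) = -1288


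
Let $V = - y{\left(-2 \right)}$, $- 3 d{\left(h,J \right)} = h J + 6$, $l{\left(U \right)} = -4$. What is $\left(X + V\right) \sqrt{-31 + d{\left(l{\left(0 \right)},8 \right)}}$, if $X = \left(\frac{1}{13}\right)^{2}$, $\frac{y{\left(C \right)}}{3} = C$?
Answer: $\frac{1015 i \sqrt{201}}{507} \approx 28.383 i$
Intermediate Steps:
$d{\left(h,J \right)} = -2 - \frac{J h}{3}$ ($d{\left(h,J \right)} = - \frac{h J + 6}{3} = - \frac{J h + 6}{3} = - \frac{6 + J h}{3} = -2 - \frac{J h}{3}$)
$y{\left(C \right)} = 3 C$
$V = 6$ ($V = - 3 \left(-2\right) = \left(-1\right) \left(-6\right) = 6$)
$X = \frac{1}{169}$ ($X = \left(\frac{1}{13}\right)^{2} = \frac{1}{169} \approx 0.0059172$)
$\left(X + V\right) \sqrt{-31 + d{\left(l{\left(0 \right)},8 \right)}} = \left(\frac{1}{169} + 6\right) \sqrt{-31 - \left(2 + \frac{8}{3} \left(-4\right)\right)} = \frac{1015 \sqrt{-31 + \left(-2 + \frac{32}{3}\right)}}{169} = \frac{1015 \sqrt{-31 + \frac{26}{3}}}{169} = \frac{1015 \sqrt{- \frac{67}{3}}}{169} = \frac{1015 \frac{i \sqrt{201}}{3}}{169} = \frac{1015 i \sqrt{201}}{507}$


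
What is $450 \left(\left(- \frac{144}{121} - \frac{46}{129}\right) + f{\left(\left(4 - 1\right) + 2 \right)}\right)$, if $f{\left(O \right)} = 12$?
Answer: $\frac{24474900}{5203} \approx 4704.0$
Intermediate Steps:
$450 \left(\left(- \frac{144}{121} - \frac{46}{129}\right) + f{\left(\left(4 - 1\right) + 2 \right)}\right) = 450 \left(\left(- \frac{144}{121} - \frac{46}{129}\right) + 12\right) = 450 \left(- \frac{24142}{15609} + 12\right) = 450 \cdot \frac{163166}{15609} = \frac{24474900}{5203}$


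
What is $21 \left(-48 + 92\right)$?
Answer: $924$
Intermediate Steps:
$21 \left(-48 + 92\right) = 21 \cdot 44 = 924$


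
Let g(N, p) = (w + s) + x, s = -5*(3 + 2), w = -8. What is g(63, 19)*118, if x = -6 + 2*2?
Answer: -4130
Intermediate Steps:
s = -25 (s = -5*5 = -25)
x = -2 (x = -6 + 4 = -2)
g(N, p) = -35 (g(N, p) = (-8 - 25) - 2 = -33 - 2 = -35)
g(63, 19)*118 = -35*118 = -4130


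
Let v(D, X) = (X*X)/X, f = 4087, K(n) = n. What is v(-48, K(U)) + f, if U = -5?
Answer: 4082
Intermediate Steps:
v(D, X) = X (v(D, X) = X**2/X = X)
v(-48, K(U)) + f = -5 + 4087 = 4082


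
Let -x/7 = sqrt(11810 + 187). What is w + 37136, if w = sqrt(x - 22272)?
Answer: 37136 + sqrt(-22272 - 21*sqrt(1333)) ≈ 37136.0 + 151.79*I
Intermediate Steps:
x = -21*sqrt(1333) (x = -7*sqrt(11810 + 187) = -21*sqrt(1333) ≈ -766.72)
w = sqrt(-22272 - 21*sqrt(1333)) (w = sqrt(-21*sqrt(1333) - 22272) = sqrt(-22272 - 21*sqrt(1333)) ≈ 151.79*I)
w + 37136 = sqrt(-22272 - 21*sqrt(1333)) + 37136 = 37136 + sqrt(-22272 - 21*sqrt(1333))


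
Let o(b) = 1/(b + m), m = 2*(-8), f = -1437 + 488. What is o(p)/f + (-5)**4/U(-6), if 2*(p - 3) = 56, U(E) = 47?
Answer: 8896828/669045 ≈ 13.298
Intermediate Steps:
p = 31 (p = 3 + (1/2)*56 = 3 + 28 = 31)
f = -949
m = -16
o(b) = 1/(-16 + b) (o(b) = 1/(b - 16) = 1/(-16 + b))
o(p)/f + (-5)**4/U(-6) = 1/((-16 + 31)*(-949)) + (-5)**4/47 = -1/949/15 + 625*(1/47) = (1/15)*(-1/949) + 625/47 = -1/14235 + 625/47 = 8896828/669045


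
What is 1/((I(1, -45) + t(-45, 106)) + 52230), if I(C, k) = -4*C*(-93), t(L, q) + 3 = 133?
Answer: 1/52732 ≈ 1.8964e-5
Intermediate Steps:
t(L, q) = 130 (t(L, q) = -3 + 133 = 130)
I(C, k) = 372*C
1/((I(1, -45) + t(-45, 106)) + 52230) = 1/((372*1 + 130) + 52230) = 1/((372 + 130) + 52230) = 1/(502 + 52230) = 1/52732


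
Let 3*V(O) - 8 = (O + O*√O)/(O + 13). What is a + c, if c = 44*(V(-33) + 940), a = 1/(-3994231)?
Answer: 2486500664798/59913465 + 121*I*√33/5 ≈ 41502.0 + 139.02*I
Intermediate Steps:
a = -1/3994231 ≈ -2.5036e-7
V(O) = 8/3 + (O + O^(3/2))/(3*(13 + O)) (V(O) = 8/3 + ((O + O*√O)/(O + 13))/3 = 8/3 + ((O + O^(3/2))/(13 + O))/3 = 8/3 + (O + O^(3/2))/(3*(13 + O)))
c = 622523/15 + 121*I*√33/5 (c = 44*((104 + (-33)^(3/2) + 9*(-33))/(3*(13 - 33)) + 940) = 44*((⅓)*(104 - 33*I*√33 - 297)/(-20) + 940) = 44*((⅓)*(-1/20)*(-193 - 33*I*√33) + 940) = 44*((193/60 + 11*I*√33/20) + 940) = 44*(56593/60 + 11*I*√33/20) = 622523/15 + 121*I*√33/5 ≈ 41502.0 + 139.02*I)
a + c = -1/3994231 + (622523/15 + 121*I*√33/5) = 2486500664798/59913465 + 121*I*√33/5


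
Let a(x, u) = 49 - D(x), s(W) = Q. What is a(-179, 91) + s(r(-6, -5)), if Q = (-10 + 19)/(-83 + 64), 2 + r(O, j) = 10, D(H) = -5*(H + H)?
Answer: -33088/19 ≈ -1741.5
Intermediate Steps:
D(H) = -10*H
r(O, j) = 8 (r(O, j) = -2 + 10 = 8)
Q = -9/19 (Q = 9/(-19) = 9*(-1/19) = -9/19 ≈ -0.47368)
s(W) = -9/19
a(x, u) = 49 + 10*x (a(x, u) = 49 - (-10)*x = 49 + 10*x)
a(-179, 91) + s(r(-6, -5)) = (49 + 10*(-179)) - 9/19 = (49 - 1790) - 9/19 = -1741 - 9/19 = -33088/19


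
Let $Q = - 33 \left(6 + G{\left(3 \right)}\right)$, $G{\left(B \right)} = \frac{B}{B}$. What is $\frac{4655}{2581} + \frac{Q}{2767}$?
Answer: $\frac{12284174}{7141627} \approx 1.7201$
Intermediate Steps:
$G{\left(B \right)} = 1$
$Q = -231$ ($Q = - 33 \left(6 + 1\right) = \left(-33\right) 7 = -231$)
$\frac{4655}{2581} + \frac{Q}{2767} = \frac{4655}{2581} - \frac{231}{2767} = \frac{12284174}{7141627}$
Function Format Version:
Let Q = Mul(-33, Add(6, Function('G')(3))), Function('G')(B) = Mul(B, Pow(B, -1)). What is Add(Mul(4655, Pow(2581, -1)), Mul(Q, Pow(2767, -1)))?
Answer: Rational(12284174, 7141627) ≈ 1.7201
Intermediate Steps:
Function('G')(B) = 1
Q = -231 (Q = Mul(-33, Add(6, 1)) = Mul(-33, 7) = -231)
Add(Mul(4655, Pow(2581, -1)), Mul(Q, Pow(2767, -1))) = Add(Mul(4655, Pow(2581, -1)), Mul(-231, Pow(2767, -1))) = Add(Mul(4655, Rational(1, 2581)), Mul(-231, Rational(1, 2767))) = Add(Rational(4655, 2581), Rational(-231, 2767)) = Rational(12284174, 7141627)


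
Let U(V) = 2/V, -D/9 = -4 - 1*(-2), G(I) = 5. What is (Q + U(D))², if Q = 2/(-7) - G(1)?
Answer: 106276/3969 ≈ 26.777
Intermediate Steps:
D = 18 (D = -9*(-4 - 1*(-2)) = -9*(-4 + 2) = -9*(-2) = 18)
Q = -37/7 (Q = 2/(-7) - 1*5 = 2*(-⅐) - 5 = -2/7 - 5 = -37/7 ≈ -5.2857)
(Q + U(D))² = (-37/7 + 2/18)² = (-37/7 + 2*(1/18))² = (-37/7 + ⅑)² = (-326/63)² = 106276/3969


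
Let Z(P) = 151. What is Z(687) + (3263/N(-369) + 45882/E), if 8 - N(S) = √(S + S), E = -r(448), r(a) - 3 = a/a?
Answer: -9052135/802 + 9789*I*√82/802 ≈ -11287.0 + 110.53*I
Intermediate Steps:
r(a) = 4 (r(a) = 3 + a/a = 3 + 1 = 4)
E = -4 (E = -1*4 = -4)
N(S) = 8 - √2*√S (N(S) = 8 - √(S + S) = 8 - √(2*S) = 8 - √2*√S)
Z(687) + (3263/N(-369) + 45882/E) = 151 + (3263/(8 - √2*√(-369)) + 45882/(-4)) = 151 + (3263/(8 - √2*3*I*√41) + 45882*(-¼)) = 151 + (3263/(8 - 3*I*√82) - 22941/2) = 151 + (-22941/2 + 3263/(8 - 3*I*√82)) = -22639/2 + 3263/(8 - 3*I*√82)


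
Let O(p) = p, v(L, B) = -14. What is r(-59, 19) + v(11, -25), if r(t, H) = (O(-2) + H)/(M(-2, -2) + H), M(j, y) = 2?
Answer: -277/21 ≈ -13.190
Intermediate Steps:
r(t, H) = (-2 + H)/(2 + H)
r(-59, 19) + v(11, -25) = (-2 + 19)/(2 + 19) - 14 = 17/21 - 14 = -277/21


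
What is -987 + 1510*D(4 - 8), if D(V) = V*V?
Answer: 23173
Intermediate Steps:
D(V) = V²
-987 + 1510*D(4 - 8) = -987 + 1510*(4 - 8)² = -987 + 1510*(-4)² = -987 + 1510*16 = -987 + 24160 = 23173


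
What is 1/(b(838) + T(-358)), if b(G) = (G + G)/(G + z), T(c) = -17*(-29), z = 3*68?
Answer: 521/257691 ≈ 0.0020218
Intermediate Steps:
z = 204
T(c) = 493
b(G) = 2*G/(204 + G) (b(G) = (G + G)/(G + 204) = (2*G)/(204 + G) = 2*G/(204 + G))
1/(b(838) + T(-358)) = 1/(2*838/(204 + 838) + 493) = 1/(2*838/1042 + 493) = 1/(2*838*(1/1042) + 493) = 1/(838/521 + 493) = 1/(257691/521) = 521/257691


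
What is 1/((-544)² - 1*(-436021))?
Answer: 1/731957 ≈ 1.3662e-6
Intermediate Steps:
1/((-544)² - 1*(-436021)) = 1/(295936 + 436021) = 1/731957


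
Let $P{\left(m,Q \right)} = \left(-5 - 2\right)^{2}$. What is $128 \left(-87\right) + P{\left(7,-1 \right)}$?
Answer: $-11087$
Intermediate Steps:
$P{\left(m,Q \right)} = 49$ ($P{\left(m,Q \right)} = \left(-7\right)^{2} = 49$)
$128 \left(-87\right) + P{\left(7,-1 \right)} = 128 \left(-87\right) + 49 = -11136 + 49 = -11087$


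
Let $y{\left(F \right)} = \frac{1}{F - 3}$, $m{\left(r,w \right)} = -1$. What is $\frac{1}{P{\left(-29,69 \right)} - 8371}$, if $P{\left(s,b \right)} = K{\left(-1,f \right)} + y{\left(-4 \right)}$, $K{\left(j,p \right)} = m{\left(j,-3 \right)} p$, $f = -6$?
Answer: $- \frac{7}{58556} \approx -0.00011954$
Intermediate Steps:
$y{\left(F \right)} = \frac{1}{-3 + F}$
$K{\left(j,p \right)} = - p$
$P{\left(s,b \right)} = \frac{41}{7}$ ($P{\left(s,b \right)} = \left(-1\right) \left(-6\right) + \frac{1}{-3 - 4} = 6 + \frac{1}{-7} = 6 - \frac{1}{7} = \frac{41}{7}$)
$\frac{1}{P{\left(-29,69 \right)} - 8371} = \frac{1}{\frac{41}{7} - 8371} = \frac{1}{- \frac{58556}{7}} = - \frac{7}{58556}$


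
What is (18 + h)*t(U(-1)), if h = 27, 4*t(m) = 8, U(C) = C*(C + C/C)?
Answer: 90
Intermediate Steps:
U(C) = C*(1 + C) (U(C) = C*(C + 1) = C*(1 + C))
t(m) = 2 (t(m) = (1/4)*8 = 2)
(18 + h)*t(U(-1)) = (18 + 27)*2 = 45*2 = 90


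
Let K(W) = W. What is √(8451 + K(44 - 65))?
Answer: √8430 ≈ 91.815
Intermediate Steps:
√(8451 + K(44 - 65)) = √(8451 + (44 - 65)) = √(8451 - 21) = √8430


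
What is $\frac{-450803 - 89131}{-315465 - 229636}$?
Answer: $\frac{539934}{545101} \approx 0.99052$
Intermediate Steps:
$\frac{-450803 - 89131}{-315465 - 229636} = - \frac{539934}{-315465 - 229636} = - \frac{539934}{-545101} = \left(-539934\right) \left(- \frac{1}{545101}\right) = \frac{539934}{545101}$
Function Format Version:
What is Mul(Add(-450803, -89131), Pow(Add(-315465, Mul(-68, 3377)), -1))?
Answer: Rational(539934, 545101) ≈ 0.99052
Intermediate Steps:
Mul(Add(-450803, -89131), Pow(Add(-315465, Mul(-68, 3377)), -1)) = Mul(-539934, Pow(Add(-315465, -229636), -1)) = Mul(-539934, Pow(-545101, -1)) = Mul(-539934, Rational(-1, 545101)) = Rational(539934, 545101)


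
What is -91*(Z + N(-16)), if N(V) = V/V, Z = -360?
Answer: 32669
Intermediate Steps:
N(V) = 1
-91*(Z + N(-16)) = -91*(-360 + 1) = -91*(-359) = 32669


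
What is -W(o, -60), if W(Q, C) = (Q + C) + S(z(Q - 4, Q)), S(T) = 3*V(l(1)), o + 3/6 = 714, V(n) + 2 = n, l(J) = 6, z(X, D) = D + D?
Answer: -1331/2 ≈ -665.50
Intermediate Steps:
z(X, D) = 2*D
V(n) = -2 + n
o = 1427/2 (o = -½ + 714 = 1427/2 ≈ 713.50)
S(T) = 12 (S(T) = 3*(-2 + 6) = 3*4 = 12)
W(Q, C) = 12 + C + Q (W(Q, C) = (Q + C) + 12 = (C + Q) + 12 = 12 + C + Q)
-W(o, -60) = -(12 - 60 + 1427/2) = -1*1331/2 = -1331/2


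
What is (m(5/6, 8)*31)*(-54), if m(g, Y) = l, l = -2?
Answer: 3348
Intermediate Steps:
m(g, Y) = -2
(m(5/6, 8)*31)*(-54) = -2*31*(-54) = -62*(-54) = 3348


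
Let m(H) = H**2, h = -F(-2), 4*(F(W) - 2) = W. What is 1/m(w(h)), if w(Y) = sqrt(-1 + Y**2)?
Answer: 4/5 ≈ 0.80000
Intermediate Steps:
F(W) = 2 + W/4
h = -3/2 (h = -(2 + (1/4)*(-2)) = -(2 - 1/2) = -1*3/2 = -3/2 ≈ -1.5000)
1/m(w(h)) = 1/((sqrt(-1 + (-3/2)**2))**2) = 1/((sqrt(-1 + 9/4))**2) = 1/((sqrt(5/4))**2) = 1/((sqrt(5)/2)**2) = 1/(5/4) = 4/5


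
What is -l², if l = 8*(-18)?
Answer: -20736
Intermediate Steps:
l = -144
-l² = -1*(-144)² = -1*20736 = -20736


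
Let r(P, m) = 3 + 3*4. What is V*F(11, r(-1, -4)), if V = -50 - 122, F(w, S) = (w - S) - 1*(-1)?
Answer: 516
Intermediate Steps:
r(P, m) = 15 (r(P, m) = 3 + 12 = 15)
F(w, S) = 1 + w - S (F(w, S) = (w - S) + 1 = 1 + w - S)
V = -172
V*F(11, r(-1, -4)) = -172*(1 + 11 - 1*15) = -172*(1 + 11 - 15) = -172*(-3) = 516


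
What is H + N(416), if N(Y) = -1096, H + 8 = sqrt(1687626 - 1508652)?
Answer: -1104 + 3*sqrt(19886) ≈ -680.95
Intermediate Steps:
H = -8 + 3*sqrt(19886) (H = -8 + sqrt(1687626 - 1508652) = -8 + sqrt(178974) = -8 + 3*sqrt(19886) ≈ 415.05)
H + N(416) = (-8 + 3*sqrt(19886)) - 1096 = -1104 + 3*sqrt(19886)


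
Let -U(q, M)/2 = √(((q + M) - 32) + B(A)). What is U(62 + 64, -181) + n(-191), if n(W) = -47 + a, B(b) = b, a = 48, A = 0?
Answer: 1 - 2*I*√87 ≈ 1.0 - 18.655*I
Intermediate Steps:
n(W) = 1 (n(W) = -47 + 48 = 1)
U(q, M) = -2*√(-32 + M + q) (U(q, M) = -2*√(((q + M) - 32) + 0) = -2*√(((M + q) - 32) + 0) = -2*√((-32 + M + q) + 0) = -2*√(-32 + M + q))
U(62 + 64, -181) + n(-191) = -2*√(-32 - 181 + (62 + 64)) + 1 = -2*√(-32 - 181 + 126) + 1 = -2*I*√87 + 1 = 1 - 2*I*√87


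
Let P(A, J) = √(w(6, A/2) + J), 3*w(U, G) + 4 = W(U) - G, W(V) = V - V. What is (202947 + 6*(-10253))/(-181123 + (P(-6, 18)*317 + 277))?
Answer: -76730606802/98110501231 - 44832993*√159/98110501231 ≈ -0.78785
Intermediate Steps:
W(V) = 0
w(U, G) = -4/3 - G/3 (w(U, G) = -4/3 + (0 - G)/3 = -4/3 + (-G)/3 = -4/3 - G/3)
P(A, J) = √(-4/3 + J - A/6) (P(A, J) = √((-4/3 - A/(3*2)) + J) = √((-4/3 - A/6) + J) = √(-4/3 + J - A/6))
(202947 + 6*(-10253))/(-181123 + (P(-6, 18)*317 + 277)) = (202947 + 6*(-10253))/(-181123 + ((√(-48 - 6*(-6) + 36*18)/6)*317 + 277)) = (202947 - 61518)/(-181123 + ((√(-48 + 36 + 648)/6)*317 + 277)) = 141429/(-181123 + ((√636/6)*317 + 277)) = 141429/(-181123 + (((2*√159)/6)*317 + 277)) = 141429/(-181123 + ((√159/3)*317 + 277)) = 141429/(-181123 + (317*√159/3 + 277)) = 141429/(-181123 + (277 + 317*√159/3)) = 141429/(-180846 + 317*√159/3)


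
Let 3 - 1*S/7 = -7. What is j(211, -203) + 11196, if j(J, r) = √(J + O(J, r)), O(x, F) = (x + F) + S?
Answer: 11213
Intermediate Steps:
S = 70 (S = 21 - 7*(-7) = 21 + 49 = 70)
O(x, F) = 70 + F + x (O(x, F) = (x + F) + 70 = (F + x) + 70 = 70 + F + x)
j(J, r) = √(70 + r + 2*J) (j(J, r) = √(J + (70 + r + J)) = √(J + (70 + J + r)) = √(70 + r + 2*J))
j(211, -203) + 11196 = √(70 - 203 + 2*211) + 11196 = √(70 - 203 + 422) + 11196 = √289 + 11196 = 17 + 11196 = 11213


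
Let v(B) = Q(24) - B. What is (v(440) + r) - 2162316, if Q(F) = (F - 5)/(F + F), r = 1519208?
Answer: -30890285/48 ≈ -6.4355e+5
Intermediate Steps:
Q(F) = (-5 + F)/(2*F) (Q(F) = (-5 + F)/((2*F)) = (-5 + F)*(1/(2*F)) = (-5 + F)/(2*F))
v(B) = 19/48 - B (v(B) = (½)*(-5 + 24)/24 - B = (½)*(1/24)*19 - B = 19/48 - B)
(v(440) + r) - 2162316 = ((19/48 - 1*440) + 1519208) - 2162316 = ((19/48 - 440) + 1519208) - 2162316 = (-21101/48 + 1519208) - 2162316 = 72900883/48 - 2162316 = -30890285/48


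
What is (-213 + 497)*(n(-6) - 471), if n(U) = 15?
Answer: -129504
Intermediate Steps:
(-213 + 497)*(n(-6) - 471) = (-213 + 497)*(15 - 471) = 284*(-456) = -129504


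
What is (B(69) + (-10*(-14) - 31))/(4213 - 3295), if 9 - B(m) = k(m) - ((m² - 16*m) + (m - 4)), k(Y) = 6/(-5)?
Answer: 1067/255 ≈ 4.1843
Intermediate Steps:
k(Y) = -6/5 (k(Y) = 6*(-⅕) = -6/5)
B(m) = 31/5 + m² - 15*m (B(m) = 9 - (-6/5 - ((m² - 16*m) + (m - 4))) = 9 - (-6/5 - ((m² - 16*m) + (-4 + m))) = 9 - (-6/5 - (-4 + m² - 15*m)) = 9 - (-6/5 + (4 - m² + 15*m)) = 9 - (14/5 - m² + 15*m) = 9 + (-14/5 + m² - 15*m) = 31/5 + m² - 15*m)
(B(69) + (-10*(-14) - 31))/(4213 - 3295) = ((31/5 + 69² - 15*69) + (-10*(-14) - 31))/(4213 - 3295) = ((31/5 + 4761 - 1035) + (140 - 31))/918 = (18661/5 + 109)*(1/918) = (19206/5)*(1/918) = 1067/255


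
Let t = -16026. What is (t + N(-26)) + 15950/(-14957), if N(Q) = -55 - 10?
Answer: -240689037/14957 ≈ -16092.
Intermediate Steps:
N(Q) = -65
(t + N(-26)) + 15950/(-14957) = (-16026 - 65) + 15950/(-14957) = -16091 + 15950*(-1/14957) = -16091 - 15950/14957 = -240689037/14957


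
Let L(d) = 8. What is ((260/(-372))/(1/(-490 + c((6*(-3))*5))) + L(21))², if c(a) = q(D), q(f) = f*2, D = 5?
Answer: 113379904/961 ≈ 1.1798e+5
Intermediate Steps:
q(f) = 2*f
c(a) = 10 (c(a) = 2*5 = 10)
((260/(-372))/(1/(-490 + c((6*(-3))*5))) + L(21))² = ((260/(-372))/(1/(-490 + 10)) + 8)² = ((260*(-1/372))/(1/(-480)) + 8)² = (-65/(93*(-1/480)) + 8)² = (-65/93*(-480) + 8)² = (10400/31 + 8)² = (10648/31)² = 113379904/961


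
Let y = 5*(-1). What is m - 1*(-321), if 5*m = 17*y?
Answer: 304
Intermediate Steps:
y = -5
m = -17 (m = (17*(-5))/5 = (⅕)*(-85) = -17)
m - 1*(-321) = -17 - 1*(-321) = -17 + 321 = 304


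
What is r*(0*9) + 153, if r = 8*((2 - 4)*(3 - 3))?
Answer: 153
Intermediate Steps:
r = 0 (r = 8*(-2*0) = 8*0 = 0)
r*(0*9) + 153 = 0*(0*9) + 153 = 0*0 + 153 = 0 + 153 = 153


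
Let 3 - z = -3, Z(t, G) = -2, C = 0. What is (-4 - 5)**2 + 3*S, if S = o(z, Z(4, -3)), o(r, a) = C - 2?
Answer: 75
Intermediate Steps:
z = 6 (z = 3 - 1*(-3) = 3 + 3 = 6)
o(r, a) = -2 (o(r, a) = 0 - 2 = -2)
S = -2
(-4 - 5)**2 + 3*S = (-4 - 5)**2 + 3*(-2) = (-9)**2 - 6 = 81 - 6 = 75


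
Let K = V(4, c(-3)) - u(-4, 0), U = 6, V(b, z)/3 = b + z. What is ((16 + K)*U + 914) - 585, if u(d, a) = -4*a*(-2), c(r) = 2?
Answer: 533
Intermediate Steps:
V(b, z) = 3*b + 3*z (V(b, z) = 3*(b + z) = 3*b + 3*z)
u(d, a) = 8*a
K = 18 (K = (3*4 + 3*2) - 8*0 = (12 + 6) - 1*0 = 18 + 0 = 18)
((16 + K)*U + 914) - 585 = ((16 + 18)*6 + 914) - 585 = (34*6 + 914) - 585 = (204 + 914) - 585 = 1118 - 585 = 533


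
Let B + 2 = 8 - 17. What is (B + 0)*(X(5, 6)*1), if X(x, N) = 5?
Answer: -55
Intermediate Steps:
B = -11 (B = -2 + (8 - 17) = -2 - 9 = -11)
(B + 0)*(X(5, 6)*1) = (-11 + 0)*(5*1) = -11*5 = -55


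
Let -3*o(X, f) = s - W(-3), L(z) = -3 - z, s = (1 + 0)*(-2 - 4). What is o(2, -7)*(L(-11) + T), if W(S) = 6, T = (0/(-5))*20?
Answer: 32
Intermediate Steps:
T = 0 (T = (0*(-⅕))*20 = 0*20 = 0)
s = -6 (s = 1*(-6) = -6)
o(X, f) = 4 (o(X, f) = -(-6 - 1*6)/3 = -(-6 - 6)/3 = -⅓*(-12) = 4)
o(2, -7)*(L(-11) + T) = 4*((-3 - 1*(-11)) + 0) = 4*((-3 + 11) + 0) = 4*(8 + 0) = 4*8 = 32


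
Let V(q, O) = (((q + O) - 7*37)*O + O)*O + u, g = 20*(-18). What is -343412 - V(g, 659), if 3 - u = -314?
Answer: -18149250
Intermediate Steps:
g = -360
u = 317 (u = 3 - 1*(-314) = 3 + 314 = 317)
V(q, O) = 317 + O*(O + O*(-259 + O + q)) (V(q, O) = (((q + O) - 7*37)*O + O)*O + 317 = (((O + q) - 259)*O + O)*O + 317 = ((-259 + O + q)*O + O)*O + 317 = (O*(-259 + O + q) + O)*O + 317 = (O + O*(-259 + O + q))*O + 317 = O*(O + O*(-259 + O + q)) + 317 = 317 + O*(O + O*(-259 + O + q)))
-343412 - V(g, 659) = -343412 - (317 + 659³ - 258*659² - 360*659²) = -343412 - (317 + 286191179 - 258*434281 - 360*434281) = -343412 - (317 + 286191179 - 112044498 - 156341160) = -343412 - 1*17805838 = -343412 - 17805838 = -18149250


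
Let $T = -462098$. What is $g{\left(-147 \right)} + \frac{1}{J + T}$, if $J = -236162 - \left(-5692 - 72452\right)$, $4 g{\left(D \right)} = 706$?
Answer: $\frac{109450473}{620116} \approx 176.5$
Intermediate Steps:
$g{\left(D \right)} = \frac{353}{2}$ ($g{\left(D \right)} = \frac{1}{4} \cdot 706 = \frac{353}{2}$)
$J = -158018$ ($J = -236162 - -78144 = -236162 + 78144 = -158018$)
$g{\left(-147 \right)} + \frac{1}{J + T} = \frac{353}{2} + \frac{1}{-158018 - 462098} = \frac{353}{2} + \frac{1}{-620116} = \frac{353}{2} - \frac{1}{620116} = \frac{109450473}{620116}$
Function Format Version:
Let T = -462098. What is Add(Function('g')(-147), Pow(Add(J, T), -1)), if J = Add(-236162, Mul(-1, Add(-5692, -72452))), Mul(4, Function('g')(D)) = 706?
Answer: Rational(109450473, 620116) ≈ 176.50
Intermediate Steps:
Function('g')(D) = Rational(353, 2) (Function('g')(D) = Mul(Rational(1, 4), 706) = Rational(353, 2))
J = -158018 (J = Add(-236162, Mul(-1, -78144)) = Add(-236162, 78144) = -158018)
Add(Function('g')(-147), Pow(Add(J, T), -1)) = Add(Rational(353, 2), Pow(Add(-158018, -462098), -1)) = Add(Rational(353, 2), Pow(-620116, -1)) = Add(Rational(353, 2), Rational(-1, 620116)) = Rational(109450473, 620116)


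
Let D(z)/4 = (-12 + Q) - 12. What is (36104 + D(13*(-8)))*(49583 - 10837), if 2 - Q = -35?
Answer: 1400900376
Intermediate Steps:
Q = 37 (Q = 2 - 1*(-35) = 2 + 35 = 37)
D(z) = 52 (D(z) = 4*((-12 + 37) - 12) = 4*(25 - 12) = 4*13 = 52)
(36104 + D(13*(-8)))*(49583 - 10837) = (36104 + 52)*(49583 - 10837) = 36156*38746 = 1400900376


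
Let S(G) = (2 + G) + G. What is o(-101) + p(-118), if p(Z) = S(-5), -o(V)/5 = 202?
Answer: -1018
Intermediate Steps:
o(V) = -1010 (o(V) = -5*202 = -1010)
S(G) = 2 + 2*G
p(Z) = -8 (p(Z) = 2 + 2*(-5) = 2 - 10 = -8)
o(-101) + p(-118) = -1010 - 8 = -1018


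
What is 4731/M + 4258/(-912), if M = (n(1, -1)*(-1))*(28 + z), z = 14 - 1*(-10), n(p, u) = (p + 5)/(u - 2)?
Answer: 120995/2964 ≈ 40.822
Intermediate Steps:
n(p, u) = (5 + p)/(-2 + u)
z = 24 (z = 14 + 10 = 24)
M = 104 (M = (((5 + 1)/(-2 - 1))*(-1))*(28 + 24) = ((6/(-3))*(-1))*52 = (-⅓*6*(-1))*52 = -2*(-1)*52 = 2*52 = 104)
4731/M + 4258/(-912) = 4731/104 + 4258/(-912) = 4731*(1/104) + 4258*(-1/912) = 4731/104 - 2129/456 = 120995/2964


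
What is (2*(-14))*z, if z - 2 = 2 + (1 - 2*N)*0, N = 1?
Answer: -112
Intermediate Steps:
z = 4 (z = 2 + (2 + (1 - 2*1)*0) = 2 + (2 + (1 - 2)*0) = 2 + (2 - 1*0) = 2 + (2 + 0) = 2 + 2 = 4)
(2*(-14))*z = (2*(-14))*4 = -28*4 = -112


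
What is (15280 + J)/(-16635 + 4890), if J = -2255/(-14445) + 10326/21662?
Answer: -478142598208/367509964455 ≈ -1.3010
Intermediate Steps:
J = 19800688/31290759 (J = -2255*(-1/14445) + 10326*(1/21662) = 451/2889 + 5163/10831 = 19800688/31290759 ≈ 0.63280)
(15280 + J)/(-16635 + 4890) = (15280 + 19800688/31290759)/(-16635 + 4890) = (478142598208/31290759)/(-11745) = (478142598208/31290759)*(-1/11745) = -478142598208/367509964455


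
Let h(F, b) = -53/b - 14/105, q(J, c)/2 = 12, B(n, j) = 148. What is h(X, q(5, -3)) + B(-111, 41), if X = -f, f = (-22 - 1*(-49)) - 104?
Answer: 17479/120 ≈ 145.66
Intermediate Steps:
q(J, c) = 24 (q(J, c) = 2*12 = 24)
f = -77 (f = (-22 + 49) - 104 = 27 - 104 = -77)
X = 77 (X = -1*(-77) = 77)
h(F, b) = -2/15 - 53/b (h(F, b) = -53/b - 14*1/105 = -53/b - 2/15 = -2/15 - 53/b)
h(X, q(5, -3)) + B(-111, 41) = (-2/15 - 53/24) + 148 = -281/120 + 148 = 17479/120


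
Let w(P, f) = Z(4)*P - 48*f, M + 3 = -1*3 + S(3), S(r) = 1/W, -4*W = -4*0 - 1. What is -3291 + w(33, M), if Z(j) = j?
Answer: -3063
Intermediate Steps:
W = 1/4 (W = -(-4*0 - 1)/4 = -(0 - 1)/4 = -1/4*(-1) = 1/4 ≈ 0.25000)
S(r) = 4 (S(r) = 1/(1/4) = 4)
M = -2 (M = -3 + (-1*3 + 4) = -3 + (-3 + 4) = -3 + 1 = -2)
w(P, f) = -48*f + 4*P (w(P, f) = 4*P - 48*f = -48*f + 4*P)
-3291 + w(33, M) = -3291 + (-48*(-2) + 4*33) = -3291 + (96 + 132) = -3291 + 228 = -3063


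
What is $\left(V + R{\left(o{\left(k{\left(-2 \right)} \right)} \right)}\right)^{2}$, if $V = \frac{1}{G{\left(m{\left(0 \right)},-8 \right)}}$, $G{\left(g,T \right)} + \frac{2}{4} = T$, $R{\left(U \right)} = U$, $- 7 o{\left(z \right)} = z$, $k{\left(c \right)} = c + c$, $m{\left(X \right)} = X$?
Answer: $\frac{2916}{14161} \approx 0.20592$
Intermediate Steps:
$k{\left(c \right)} = 2 c$
$o{\left(z \right)} = - \frac{z}{7}$
$G{\left(g,T \right)} = - \frac{1}{2} + T$
$V = - \frac{2}{17}$ ($V = \frac{1}{- \frac{1}{2} - 8} = \frac{1}{- \frac{17}{2}} = - \frac{2}{17} \approx -0.11765$)
$\left(V + R{\left(o{\left(k{\left(-2 \right)} \right)} \right)}\right)^{2} = \left(- \frac{2}{17} - \frac{2 \left(-2\right)}{7}\right)^{2} = \left(- \frac{2}{17} - - \frac{4}{7}\right)^{2} = \left(- \frac{2}{17} + \frac{4}{7}\right)^{2} = \left(\frac{54}{119}\right)^{2} = \frac{2916}{14161}$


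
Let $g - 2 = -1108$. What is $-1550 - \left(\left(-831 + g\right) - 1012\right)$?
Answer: $1399$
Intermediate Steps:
$g = -1106$ ($g = 2 - 1108 = -1106$)
$-1550 - \left(\left(-831 + g\right) - 1012\right) = -1550 - \left(\left(-831 - 1106\right) - 1012\right) = -1550 - \left(-1937 - 1012\right) = -1550 - -2949 = -1550 + 2949 = 1399$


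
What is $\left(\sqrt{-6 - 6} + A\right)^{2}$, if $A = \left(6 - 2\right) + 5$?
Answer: $69 + 36 i \sqrt{3} \approx 69.0 + 62.354 i$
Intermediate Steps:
$A = 9$ ($A = 4 + 5 = 9$)
$\left(\sqrt{-6 - 6} + A\right)^{2} = \left(\sqrt{-6 - 6} + 9\right)^{2} = \left(\sqrt{-12} + 9\right)^{2} = \left(2 i \sqrt{3} + 9\right)^{2} = \left(9 + 2 i \sqrt{3}\right)^{2}$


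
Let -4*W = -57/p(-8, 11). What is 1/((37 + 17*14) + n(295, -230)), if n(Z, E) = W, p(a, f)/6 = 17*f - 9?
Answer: 1424/391619 ≈ 0.0036362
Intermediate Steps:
p(a, f) = -54 + 102*f (p(a, f) = 6*(17*f - 9) = 6*(-9 + 17*f) = -54 + 102*f)
W = 19/1424 (W = -(-57)/(4*(-54 + 102*11)) = -(-57)/(4*(-54 + 1122)) = -(-57)/(4*1068) = -¼*(-19/356) = 19/1424 ≈ 0.013343)
n(Z, E) = 19/1424
1/((37 + 17*14) + n(295, -230)) = 1/((37 + 17*14) + 19/1424) = 1/((37 + 238) + 19/1424) = 1/(275 + 19/1424) = 1/(391619/1424) = 1424/391619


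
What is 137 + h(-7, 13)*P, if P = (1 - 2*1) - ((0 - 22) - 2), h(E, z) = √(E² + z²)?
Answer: 137 + 23*√218 ≈ 476.59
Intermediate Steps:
P = 23 (P = (1 - 2) - (-22 - 2) = -1 - 1*(-24) = -1 + 24 = 23)
137 + h(-7, 13)*P = 137 + √((-7)² + 13²)*23 = 137 + √(49 + 169)*23 = 137 + √218*23 = 137 + 23*√218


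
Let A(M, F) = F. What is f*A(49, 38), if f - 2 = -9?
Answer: -266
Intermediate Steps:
f = -7 (f = 2 - 9 = -7)
f*A(49, 38) = -7*38 = -266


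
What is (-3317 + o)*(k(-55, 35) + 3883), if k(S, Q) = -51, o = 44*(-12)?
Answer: -14734040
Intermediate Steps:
o = -528
(-3317 + o)*(k(-55, 35) + 3883) = (-3317 - 528)*(-51 + 3883) = -3845*3832 = -14734040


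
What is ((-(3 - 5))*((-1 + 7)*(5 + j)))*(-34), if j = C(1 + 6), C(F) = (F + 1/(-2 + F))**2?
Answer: -579768/25 ≈ -23191.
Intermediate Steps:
j = 1296/25 (j = (1 + (1 + 6)**2 - 2*(1 + 6))**2/(-2 + (1 + 6))**2 = (1 + 7**2 - 2*7)**2/(-2 + 7)**2 = (1 + 49 - 14)**2/5**2 = (1/25)*36**2 = (1/25)*1296 = 1296/25 ≈ 51.840)
((-(3 - 5))*((-1 + 7)*(5 + j)))*(-34) = ((-(3 - 5))*((-1 + 7)*(5 + 1296/25)))*(-34) = ((-1*(-2))*(6*(1421/25)))*(-34) = (2*(8526/25))*(-34) = (17052/25)*(-34) = -579768/25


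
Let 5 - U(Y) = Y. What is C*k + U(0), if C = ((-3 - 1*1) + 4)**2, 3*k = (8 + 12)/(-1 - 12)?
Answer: 5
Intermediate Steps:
U(Y) = 5 - Y
k = -20/39 (k = ((8 + 12)/(-1 - 12))/3 = (20/(-13))/3 = (20*(-1/13))/3 = (1/3)*(-20/13) = -20/39 ≈ -0.51282)
C = 0 (C = ((-3 - 1) + 4)**2 = (-4 + 4)**2 = 0**2 = 0)
C*k + U(0) = 0*(-20/39) + (5 - 1*0) = 0 + (5 + 0) = 0 + 5 = 5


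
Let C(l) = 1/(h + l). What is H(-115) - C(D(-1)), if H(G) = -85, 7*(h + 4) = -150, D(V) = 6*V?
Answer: -18693/220 ≈ -84.968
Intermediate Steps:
h = -178/7 (h = -4 + (1/7)*(-150) = -4 - 150/7 = -178/7 ≈ -25.429)
C(l) = 1/(-178/7 + l)
H(-115) - C(D(-1)) = -85 - 7/(-178 + 7*(6*(-1))) = -85 - 7/(-178 + 7*(-6)) = -85 - 7/(-178 - 42) = -85 - 7/(-220) = -85 - 7*(-1)/220 = -85 - 1*(-7/220) = -85 + 7/220 = -18693/220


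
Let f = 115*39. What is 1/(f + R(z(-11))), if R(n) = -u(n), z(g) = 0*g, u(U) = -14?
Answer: 1/4499 ≈ 0.00022227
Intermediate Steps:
z(g) = 0
f = 4485
R(n) = 14 (R(n) = -1*(-14) = 14)
1/(f + R(z(-11))) = 1/(4485 + 14) = 1/4499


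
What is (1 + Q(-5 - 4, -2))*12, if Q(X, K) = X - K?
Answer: -72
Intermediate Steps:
(1 + Q(-5 - 4, -2))*12 = (1 + ((-5 - 4) - 1*(-2)))*12 = (1 + (-9 + 2))*12 = (1 - 7)*12 = -6*12 = -72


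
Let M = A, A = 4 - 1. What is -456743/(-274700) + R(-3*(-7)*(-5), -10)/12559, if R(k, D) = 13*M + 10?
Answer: 5749695637/3449957300 ≈ 1.6666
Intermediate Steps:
A = 3
M = 3
R(k, D) = 49 (R(k, D) = 13*3 + 10 = 39 + 10 = 49)
-456743/(-274700) + R(-3*(-7)*(-5), -10)/12559 = -456743/(-274700) + 49/12559 = -456743*(-1/274700) + 49*(1/12559) = 456743/274700 + 49/12559 = 5749695637/3449957300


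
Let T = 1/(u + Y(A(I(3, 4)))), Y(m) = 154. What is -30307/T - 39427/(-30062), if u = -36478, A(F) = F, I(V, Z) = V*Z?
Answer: 33094398110443/30062 ≈ 1.1009e+9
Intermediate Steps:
T = -1/36324 (T = 1/(-36478 + 154) = 1/(-36324) = -1/36324 ≈ -2.7530e-5)
-30307/T - 39427/(-30062) = -30307/(-1/36324) - 39427/(-30062) = -30307*(-36324) - 39427*(-1/30062) = 1100871468 + 39427/30062 = 33094398110443/30062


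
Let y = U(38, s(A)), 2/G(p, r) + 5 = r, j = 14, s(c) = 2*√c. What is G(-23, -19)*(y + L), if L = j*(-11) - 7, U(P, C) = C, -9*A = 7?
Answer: 161/12 - I*√7/18 ≈ 13.417 - 0.14699*I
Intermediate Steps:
A = -7/9 (A = -⅑*7 = -7/9 ≈ -0.77778)
G(p, r) = 2/(-5 + r)
L = -161 (L = 14*(-11) - 7 = -154 - 7 = -161)
y = 2*I*√7/3 (y = 2*√(-7/9) = 2*(I*√7/3) = 2*I*√7/3 ≈ 1.7638*I)
G(-23, -19)*(y + L) = (2/(-5 - 19))*(2*I*√7/3 - 161) = (2/(-24))*(-161 + 2*I*√7/3) = (2*(-1/24))*(-161 + 2*I*√7/3) = -(-161 + 2*I*√7/3)/12 = 161/12 - I*√7/18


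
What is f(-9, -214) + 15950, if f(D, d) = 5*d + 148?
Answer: 15028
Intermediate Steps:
f(D, d) = 148 + 5*d
f(-9, -214) + 15950 = (148 + 5*(-214)) + 15950 = (148 - 1070) + 15950 = -922 + 15950 = 15028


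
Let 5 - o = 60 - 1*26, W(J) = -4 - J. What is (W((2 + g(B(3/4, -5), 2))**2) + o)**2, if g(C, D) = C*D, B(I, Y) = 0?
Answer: 1369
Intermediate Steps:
o = -29 (o = 5 - (60 - 1*26) = 5 - (60 - 26) = 5 - 1*34 = 5 - 34 = -29)
(W((2 + g(B(3/4, -5), 2))**2) + o)**2 = ((-4 - (2 + 0*2)**2) - 29)**2 = ((-4 - (2 + 0)**2) - 29)**2 = ((-4 - 1*2**2) - 29)**2 = ((-4 - 1*4) - 29)**2 = ((-4 - 4) - 29)**2 = (-8 - 29)**2 = (-37)**2 = 1369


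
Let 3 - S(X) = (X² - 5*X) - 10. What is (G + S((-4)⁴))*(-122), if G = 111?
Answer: 7824104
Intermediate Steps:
S(X) = 13 - X² + 5*X (S(X) = 3 - ((X² - 5*X) - 10) = 3 - (-10 + X² - 5*X) = 3 + (10 - X² + 5*X) = 13 - X² + 5*X)
(G + S((-4)⁴))*(-122) = (111 + (13 - ((-4)⁴)² + 5*(-4)⁴))*(-122) = (111 + (13 - 1*256² + 5*256))*(-122) = (111 + (13 - 1*65536 + 1280))*(-122) = (111 + (13 - 65536 + 1280))*(-122) = (111 - 64243)*(-122) = -64132*(-122) = 7824104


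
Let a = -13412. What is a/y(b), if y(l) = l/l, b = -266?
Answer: -13412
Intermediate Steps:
y(l) = 1
a/y(b) = -13412/1 = -13412*1 = -13412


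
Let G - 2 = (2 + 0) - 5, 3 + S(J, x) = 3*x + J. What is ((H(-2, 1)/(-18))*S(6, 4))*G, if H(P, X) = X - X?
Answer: 0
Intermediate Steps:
S(J, x) = -3 + J + 3*x (S(J, x) = -3 + (3*x + J) = -3 + (J + 3*x) = -3 + J + 3*x)
G = -1 (G = 2 + ((2 + 0) - 5) = 2 + (2 - 5) = 2 - 3 = -1)
H(P, X) = 0
((H(-2, 1)/(-18))*S(6, 4))*G = ((0/(-18))*(-3 + 6 + 3*4))*(-1) = ((0*(-1/18))*(-3 + 6 + 12))*(-1) = (0*15)*(-1) = 0*(-1) = 0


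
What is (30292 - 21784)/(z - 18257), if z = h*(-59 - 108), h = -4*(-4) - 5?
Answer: -1418/3349 ≈ -0.42341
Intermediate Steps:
h = 11 (h = 16 - 5 = 11)
z = -1837 (z = 11*(-59 - 108) = 11*(-167) = -1837)
(30292 - 21784)/(z - 18257) = (30292 - 21784)/(-1837 - 18257) = 8508/(-20094) = 8508*(-1/20094) = -1418/3349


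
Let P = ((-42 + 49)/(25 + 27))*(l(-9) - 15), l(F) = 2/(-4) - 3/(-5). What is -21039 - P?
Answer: -10939237/520 ≈ -21037.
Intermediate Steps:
l(F) = 1/10 (l(F) = 2*(-1/4) - 3*(-1/5) = -1/2 + 3/5 = 1/10)
P = -1043/520 (P = ((-42 + 49)/(25 + 27))*(1/10 - 15) = (7/52)*(-149/10) = -1043/520 ≈ -2.0058)
-21039 - P = -21039 - 1*(-1043/520) = -21039 + 1043/520 = -10939237/520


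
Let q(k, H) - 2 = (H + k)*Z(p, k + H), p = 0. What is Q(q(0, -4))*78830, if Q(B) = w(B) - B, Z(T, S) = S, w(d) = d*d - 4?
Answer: 23806660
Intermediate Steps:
w(d) = -4 + d² (w(d) = d² - 4 = -4 + d²)
q(k, H) = 2 + (H + k)² (q(k, H) = 2 + (H + k)*(k + H) = 2 + (H + k)*(H + k) = 2 + (H + k)²)
Q(B) = -4 + B² - B (Q(B) = (-4 + B²) - B = -4 + B² - B)
Q(q(0, -4))*78830 = (-4 + (2 - 4*(-4 + 0) + 0*(-4 + 0))² - (2 - 4*(-4 + 0) + 0*(-4 + 0)))*78830 = (-4 + (2 - 4*(-4) + 0*(-4))² - (2 - 4*(-4) + 0*(-4)))*78830 = (-4 + (2 + 16 + 0)² - (2 + 16 + 0))*78830 = (-4 + 18² - 1*18)*78830 = (-4 + 324 - 18)*78830 = 302*78830 = 23806660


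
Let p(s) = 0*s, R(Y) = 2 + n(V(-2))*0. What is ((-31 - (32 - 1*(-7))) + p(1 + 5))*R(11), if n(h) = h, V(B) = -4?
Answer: -140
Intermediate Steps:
R(Y) = 2 (R(Y) = 2 - 4*0 = 2 + 0 = 2)
p(s) = 0
((-31 - (32 - 1*(-7))) + p(1 + 5))*R(11) = ((-31 - (32 - 1*(-7))) + 0)*2 = ((-31 - (32 + 7)) + 0)*2 = ((-31 - 1*39) + 0)*2 = ((-31 - 39) + 0)*2 = (-70 + 0)*2 = -70*2 = -140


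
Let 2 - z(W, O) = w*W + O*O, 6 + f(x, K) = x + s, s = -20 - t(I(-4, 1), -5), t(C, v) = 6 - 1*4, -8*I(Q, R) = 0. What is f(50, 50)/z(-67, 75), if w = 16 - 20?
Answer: -22/5891 ≈ -0.0037345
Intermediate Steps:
I(Q, R) = 0 (I(Q, R) = -1/8*0 = 0)
t(C, v) = 2 (t(C, v) = 6 - 4 = 2)
w = -4
s = -22 (s = -20 - 1*2 = -20 - 2 = -22)
f(x, K) = -28 + x (f(x, K) = -6 + (x - 22) = -6 + (-22 + x) = -28 + x)
z(W, O) = 2 - O**2 + 4*W (z(W, O) = 2 - (-4*W + O*O) = 2 - (-4*W + O**2) = 2 - (O**2 - 4*W) = 2 + (-O**2 + 4*W) = 2 - O**2 + 4*W)
f(50, 50)/z(-67, 75) = (-28 + 50)/(2 - 1*75**2 + 4*(-67)) = 22/(2 - 1*5625 - 268) = 22/(2 - 5625 - 268) = 22/(-5891) = 22*(-1/5891) = -22/5891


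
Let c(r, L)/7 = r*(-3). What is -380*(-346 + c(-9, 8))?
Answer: 59660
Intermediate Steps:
c(r, L) = -21*r (c(r, L) = 7*(r*(-3)) = 7*(-3*r) = -21*r)
-380*(-346 + c(-9, 8)) = -380*(-346 - 21*(-9)) = -380*(-346 + 189) = -380*(-157) = 59660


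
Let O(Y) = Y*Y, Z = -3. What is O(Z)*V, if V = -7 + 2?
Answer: -45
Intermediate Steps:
O(Y) = Y²
V = -5
O(Z)*V = (-3)²*(-5) = 9*(-5) = -45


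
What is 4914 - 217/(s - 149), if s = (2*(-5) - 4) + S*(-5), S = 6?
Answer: 948619/193 ≈ 4915.1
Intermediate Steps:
s = -44 (s = (2*(-5) - 4) + 6*(-5) = (-10 - 4) - 30 = -14 - 30 = -44)
4914 - 217/(s - 149) = 4914 - 217/(-44 - 149) = 4914 - 217/(-193) = 4914 - (-1)*217/193 = 4914 - 1*(-217/193) = 4914 + 217/193 = 948619/193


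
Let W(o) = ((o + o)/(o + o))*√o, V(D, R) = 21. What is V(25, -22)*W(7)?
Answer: 21*√7 ≈ 55.561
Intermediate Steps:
W(o) = √o (W(o) = ((2*o)/((2*o)))*√o = ((2*o)*(1/(2*o)))*√o = 1*√o = √o)
V(25, -22)*W(7) = 21*√7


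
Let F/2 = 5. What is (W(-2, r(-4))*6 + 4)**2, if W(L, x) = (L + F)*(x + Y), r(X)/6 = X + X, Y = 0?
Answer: 5290000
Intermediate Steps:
F = 10 (F = 2*5 = 10)
r(X) = 12*X (r(X) = 6*(X + X) = 6*(2*X) = 12*X)
W(L, x) = x*(10 + L) (W(L, x) = (L + 10)*(x + 0) = (10 + L)*x = x*(10 + L))
(W(-2, r(-4))*6 + 4)**2 = (((12*(-4))*(10 - 2))*6 + 4)**2 = (-48*8*6 + 4)**2 = (-384*6 + 4)**2 = (-2304 + 4)**2 = (-2300)**2 = 5290000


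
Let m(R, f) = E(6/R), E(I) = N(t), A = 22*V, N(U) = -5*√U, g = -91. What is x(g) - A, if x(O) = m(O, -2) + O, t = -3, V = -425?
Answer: 9259 - 5*I*√3 ≈ 9259.0 - 8.6602*I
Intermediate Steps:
A = -9350 (A = 22*(-425) = -9350)
E(I) = -5*I*√3
m(R, f) = -5*I*√3
x(O) = O - 5*I*√3 (x(O) = -5*I*√3 + O = O - 5*I*√3)
x(g) - A = (-91 - 5*I*√3) - 1*(-9350) = (-91 - 5*I*√3) + 9350 = 9259 - 5*I*√3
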